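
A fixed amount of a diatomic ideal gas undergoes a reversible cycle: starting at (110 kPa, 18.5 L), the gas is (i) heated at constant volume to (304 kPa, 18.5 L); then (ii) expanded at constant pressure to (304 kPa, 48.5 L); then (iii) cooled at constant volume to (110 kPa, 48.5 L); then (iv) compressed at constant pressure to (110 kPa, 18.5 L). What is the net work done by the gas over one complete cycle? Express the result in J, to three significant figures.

Constant-volume legs do no work.
W(ii) = (304)(48.5 − 18.5) = 9120 J; W(iv) = (110)(18.5 − 48.5) = -3300 J.
W_net = 9120 − 3300 = 5820 J (the clockwise enclosed area).

W_net ≈ 5820 J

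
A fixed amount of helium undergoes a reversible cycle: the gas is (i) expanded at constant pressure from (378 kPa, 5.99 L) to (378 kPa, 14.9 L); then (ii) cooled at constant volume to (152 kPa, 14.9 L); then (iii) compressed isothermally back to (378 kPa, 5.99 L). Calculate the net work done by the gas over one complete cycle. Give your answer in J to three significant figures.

W_net ≈ 1300 J

Leg (i): W = PΔV = (378)(14.9 − 5.99) = 3368 J.
Leg (ii): W = 0.
Leg (iii): W = PᵢVᵢ ln(V_f/Vᵢ) = (2265) ln(5.99/14.9) = -2064 J.
W_net = 3368 − 2064 = 1304 J.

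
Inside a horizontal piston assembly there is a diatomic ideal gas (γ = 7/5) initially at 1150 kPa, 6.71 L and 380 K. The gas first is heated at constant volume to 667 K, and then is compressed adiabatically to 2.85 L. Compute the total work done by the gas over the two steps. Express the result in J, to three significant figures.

W_total ≈ -13800 J

Step 1 (isochoric): W = 0 (constant volume).
After step 1: P = 2019 kPa (V unchanged).
Step 2 (adiabatic): W = (P₁V₁ − P₂V₂)/(γ−1) = (13544 − 19077)/0.4 = -13832 J.
W_total = 0 − 13832 = -13832 J.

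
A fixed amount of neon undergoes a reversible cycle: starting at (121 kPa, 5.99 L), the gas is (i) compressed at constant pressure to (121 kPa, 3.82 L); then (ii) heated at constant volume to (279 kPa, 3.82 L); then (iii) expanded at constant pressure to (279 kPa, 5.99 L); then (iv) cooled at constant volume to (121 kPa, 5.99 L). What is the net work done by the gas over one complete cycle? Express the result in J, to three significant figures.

Constant-volume legs do no work.
W(i) = (121)(3.82 − 5.99) = -262.6 J; W(iii) = (279)(5.99 − 3.82) = 605.4 J.
W_net = -262.6 + 605.4 = 342.9 J (the clockwise enclosed area).

W_net ≈ 343 J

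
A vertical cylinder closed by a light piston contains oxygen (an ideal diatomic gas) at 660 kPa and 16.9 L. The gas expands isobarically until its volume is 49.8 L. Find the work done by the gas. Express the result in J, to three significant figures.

Isobaric: W = P ΔV.
W = (660 kPa)(49.8 − 16.9 L) = (660)(32.9) = 21714 J.

W ≈ 21700 J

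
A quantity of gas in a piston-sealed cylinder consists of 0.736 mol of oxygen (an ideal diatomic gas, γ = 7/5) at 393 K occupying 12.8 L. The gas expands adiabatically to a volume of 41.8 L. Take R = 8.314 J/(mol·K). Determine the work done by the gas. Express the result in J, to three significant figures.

Adiabatic: TV^(γ−1) = const with γ = 7/5.
T₂ = T₁ (V₁/V₂)^(γ−1) = 393 × (12.8/41.8)^0.4 = 393 × 0.6229 = 244.8 K.
W_by = nCᵥ(T₁ − T₂) = (0.736)(20.79)(393 − 244.8) = 2267 J.

W ≈ 2270 J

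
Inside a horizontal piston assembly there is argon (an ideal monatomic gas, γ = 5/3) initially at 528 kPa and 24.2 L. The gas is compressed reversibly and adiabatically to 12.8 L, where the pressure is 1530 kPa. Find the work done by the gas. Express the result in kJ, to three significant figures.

W ≈ -10.2 kJ

Adiabatic: W = (P₁V₁ − P₂V₂)/(γ − 1) with γ = 5/3.
P₁V₁ = 12778 J, P₂V₂ = 19584 J.
W = (12778 − 19584) / 0.6667 = -10210 J.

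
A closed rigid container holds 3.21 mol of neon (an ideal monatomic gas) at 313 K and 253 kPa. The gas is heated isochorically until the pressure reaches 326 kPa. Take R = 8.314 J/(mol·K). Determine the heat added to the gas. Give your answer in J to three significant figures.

Q ≈ 3620 J

Constant volume ⇒ W = 0, so Q = ΔU = nCᵥΔT with Cᵥ = 3R/2 = 12.47 J/(mol·K).
At constant V, T₂/T₁ = P₂/P₁ ⇒ ΔT = T₁(P₂/P₁ − 1) = 313·(326/253 − 1) = 90.31 K.
ΔU = (3.21)(12.47)(90.31) = 3615 J.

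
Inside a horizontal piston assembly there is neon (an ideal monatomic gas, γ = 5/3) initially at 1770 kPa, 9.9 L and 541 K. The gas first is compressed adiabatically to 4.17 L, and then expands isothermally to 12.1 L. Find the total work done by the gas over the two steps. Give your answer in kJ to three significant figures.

Step 1 (adiabatic): W = (P₁V₁ − P₂V₂)/(γ−1) = (17523 − 31185)/0.667 = -20493 J.
After step 1: P = 7478 kPa, V = 4.17 L, T = 962.8 K.
Step 2 (isothermal): W = P₁V₁ ln(V₂/V₁) = (31185) ln(12.1/4.17) = 33221 J.
W_total = -20493 + 33221 = 12728 J.

W_total ≈ 12.7 kJ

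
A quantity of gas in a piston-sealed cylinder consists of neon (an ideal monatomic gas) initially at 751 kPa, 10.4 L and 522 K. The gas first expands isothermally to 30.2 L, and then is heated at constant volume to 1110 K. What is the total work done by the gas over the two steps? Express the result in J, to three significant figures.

Step 1 (isothermal): W = P₁V₁ ln(V₂/V₁) = (7810) ln(30.2/10.4) = 8326 J.
Step 2 (isochoric): W = 0 (constant volume).
W_total = 8326 + 0 = 8326 J.

W_total ≈ 8330 J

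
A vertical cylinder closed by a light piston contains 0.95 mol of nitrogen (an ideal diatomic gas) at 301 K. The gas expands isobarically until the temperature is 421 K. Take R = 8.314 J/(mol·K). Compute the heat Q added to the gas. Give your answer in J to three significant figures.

Q ≈ 3320 J

Isobaric: W = nRΔT = (0.95)(8.314)(120) = 947.8 J.
ΔU = nCᵥΔT with Cᵥ = 5R/2: ΔU = (0.95)(20.79)(120) = 2369 J.
Q = ΔU + W = 2369 + 947.8 = 3317 J.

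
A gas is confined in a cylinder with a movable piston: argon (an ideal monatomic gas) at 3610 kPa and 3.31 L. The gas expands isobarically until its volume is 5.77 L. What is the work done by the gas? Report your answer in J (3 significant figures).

W ≈ 8880 J

Isobaric: W = P ΔV.
W = (3610 kPa)(5.77 − 3.31 L) = (3610)(2.46) = 8881 J.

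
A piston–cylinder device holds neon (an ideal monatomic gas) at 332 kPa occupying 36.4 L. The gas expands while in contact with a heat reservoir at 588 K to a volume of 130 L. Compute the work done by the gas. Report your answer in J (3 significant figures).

Isothermal: W = nRT ln(V₂/V₁) = P₁V₁ ln(V₂/V₁).
P₁V₁ = (332 kPa)(36.4 L) = 12085 J.
W = 12085 × ln(130/36.4) = 12085 × 1.273
W_by_gas = 15384 J.

W ≈ 15400 J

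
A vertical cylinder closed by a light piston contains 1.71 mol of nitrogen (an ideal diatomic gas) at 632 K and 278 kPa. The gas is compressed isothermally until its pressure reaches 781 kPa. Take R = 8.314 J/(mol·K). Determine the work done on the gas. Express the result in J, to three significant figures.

Isothermal process: W = nRT ln(V₂/V₁) = nRT ln(P₁/P₂).
W = (1.71)(8.314)(632) × ln(278/781)
  = 8985 × ln(0.356) = 8985 × -1.033
W_by_gas = -9281 J; work on gas = −W_by = 9281 J.

W ≈ 9280 J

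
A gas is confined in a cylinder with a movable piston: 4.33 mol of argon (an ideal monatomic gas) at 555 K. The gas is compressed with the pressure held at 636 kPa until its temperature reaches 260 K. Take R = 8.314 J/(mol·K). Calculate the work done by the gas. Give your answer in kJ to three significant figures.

Isobaric: W = P ΔV = nR ΔT.
W = (4.33)(8.314)(260 − 555) = -10620 J.

W ≈ -10.6 kJ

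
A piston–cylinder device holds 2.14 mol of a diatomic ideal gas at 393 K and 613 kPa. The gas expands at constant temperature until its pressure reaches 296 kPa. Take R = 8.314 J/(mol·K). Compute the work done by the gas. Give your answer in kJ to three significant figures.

Isothermal process: W = nRT ln(V₂/V₁) = nRT ln(P₁/P₂).
W = (2.14)(8.314)(393) × ln(613/296)
  = 6992 × ln(2.071) = 6992 × 0.728
W_by_gas = 5090 J.

W ≈ 5.09 kJ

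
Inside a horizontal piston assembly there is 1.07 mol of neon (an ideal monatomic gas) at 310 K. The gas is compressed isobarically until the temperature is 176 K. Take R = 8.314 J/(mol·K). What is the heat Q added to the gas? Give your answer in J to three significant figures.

Isobaric: W = nRΔT = (1.07)(8.314)(-134) = -1192 J.
ΔU = nCᵥΔT with Cᵥ = 3R/2: ΔU = (1.07)(12.47)(-134) = -1788 J.
Q = ΔU + W = -1788 − 1192 = -2980 J.

Q ≈ -2980 J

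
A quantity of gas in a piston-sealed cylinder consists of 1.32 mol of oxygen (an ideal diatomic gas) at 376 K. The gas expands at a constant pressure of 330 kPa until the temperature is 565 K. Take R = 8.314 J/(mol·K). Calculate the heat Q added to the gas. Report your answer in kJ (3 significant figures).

Q ≈ 7.26 kJ

Isobaric: W = nRΔT = (1.32)(8.314)(189) = 2074 J.
ΔU = nCᵥΔT with Cᵥ = 5R/2: ΔU = (1.32)(20.79)(189) = 5185 J.
Q = ΔU + W = 5185 + 2074 = 7260 J.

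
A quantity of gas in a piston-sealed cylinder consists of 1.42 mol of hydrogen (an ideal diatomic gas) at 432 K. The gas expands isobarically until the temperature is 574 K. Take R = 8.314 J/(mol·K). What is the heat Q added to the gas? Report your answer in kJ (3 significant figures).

Q ≈ 5.87 kJ

Isobaric: W = nRΔT = (1.42)(8.314)(142) = 1676 J.
ΔU = nCᵥΔT with Cᵥ = 5R/2: ΔU = (1.42)(20.79)(142) = 4191 J.
Q = ΔU + W = 4191 + 1676 = 5868 J.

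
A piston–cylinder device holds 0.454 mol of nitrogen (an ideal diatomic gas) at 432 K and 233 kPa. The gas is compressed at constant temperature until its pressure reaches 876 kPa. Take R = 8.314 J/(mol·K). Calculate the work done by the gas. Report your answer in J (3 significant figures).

Isothermal process: W = nRT ln(V₂/V₁) = nRT ln(P₁/P₂).
W = (0.454)(8.314)(432) × ln(233/876)
  = 1631 × ln(0.266) = 1631 × -1.324
W_by_gas = -2159 J.

W ≈ -2160 J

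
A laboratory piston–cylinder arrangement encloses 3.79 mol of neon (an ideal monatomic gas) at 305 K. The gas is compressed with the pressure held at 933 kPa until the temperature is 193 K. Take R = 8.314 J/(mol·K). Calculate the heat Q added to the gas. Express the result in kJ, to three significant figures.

Isobaric: W = nRΔT = (3.79)(8.314)(-112) = -3529 J.
ΔU = nCᵥΔT with Cᵥ = 3R/2: ΔU = (3.79)(12.47)(-112) = -5294 J.
Q = ΔU + W = -5294 − 3529 = -8823 J.

Q ≈ -8.82 kJ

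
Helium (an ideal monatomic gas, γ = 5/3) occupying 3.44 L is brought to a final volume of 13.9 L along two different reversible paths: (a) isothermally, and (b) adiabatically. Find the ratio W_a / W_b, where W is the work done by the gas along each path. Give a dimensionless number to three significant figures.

Path (a) isothermal: W = P₁V₁ ln(V₂/V₁) → W_a/(P₁V₁) = 1.396.
Path (b) adiabatic: W = P₁V₁(1 − (V₁/V₂)^(γ−1))/(γ−1) → W_b/(P₁V₁) = 0.9087.
W_a / W_b = 1.396 / 0.9087 = 1.537.

W_a / W_b ≈ 1.54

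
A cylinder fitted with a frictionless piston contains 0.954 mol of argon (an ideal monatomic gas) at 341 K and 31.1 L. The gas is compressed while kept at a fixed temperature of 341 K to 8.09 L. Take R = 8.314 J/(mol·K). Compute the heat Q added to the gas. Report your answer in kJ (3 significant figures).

Q ≈ -3.64 kJ

Isothermal ⇒ ΔU = 0, so Q = W = nRT ln(V₂/V₁).
Q = (0.954)(8.314)(341) ln(8.09/31.1) = 2705 × -1.347 = -3642 J.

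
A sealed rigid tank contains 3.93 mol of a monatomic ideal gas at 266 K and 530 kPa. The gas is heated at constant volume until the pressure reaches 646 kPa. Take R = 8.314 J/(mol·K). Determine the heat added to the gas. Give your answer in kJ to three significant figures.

Q ≈ 2.85 kJ

Constant volume ⇒ W = 0, so Q = ΔU = nCᵥΔT with Cᵥ = 3R/2 = 12.47 J/(mol·K).
At constant V, T₂/T₁ = P₂/P₁ ⇒ ΔT = T₁(P₂/P₁ − 1) = 266·(646/530 − 1) = 58.22 K.
ΔU = (3.93)(12.47)(58.22) = 2853 J.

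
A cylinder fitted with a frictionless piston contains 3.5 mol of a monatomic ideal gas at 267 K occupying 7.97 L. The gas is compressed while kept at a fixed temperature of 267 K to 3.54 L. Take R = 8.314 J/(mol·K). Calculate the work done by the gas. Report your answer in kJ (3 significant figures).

Isothermal: W = nRT ln(V₂/V₁).
W = (3.5)(8.314)(267) × ln(3.54/7.97)
  = 7769 × -0.8116
W_by_gas = -6305 J.

W ≈ -6.31 kJ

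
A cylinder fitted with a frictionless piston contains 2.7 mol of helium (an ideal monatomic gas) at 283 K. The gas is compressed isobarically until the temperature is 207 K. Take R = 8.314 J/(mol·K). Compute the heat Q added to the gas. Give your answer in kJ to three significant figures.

Isobaric: W = nRΔT = (2.7)(8.314)(-76) = -1706 J.
ΔU = nCᵥΔT with Cᵥ = 3R/2: ΔU = (2.7)(12.47)(-76) = -2559 J.
Q = ΔU + W = -2559 − 1706 = -4265 J.

Q ≈ -4.27 kJ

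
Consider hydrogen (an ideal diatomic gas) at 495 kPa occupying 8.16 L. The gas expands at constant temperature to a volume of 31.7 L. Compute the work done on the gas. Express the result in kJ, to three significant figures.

Isothermal: W = nRT ln(V₂/V₁) = P₁V₁ ln(V₂/V₁).
P₁V₁ = (495 kPa)(8.16 L) = 4039 J.
W = 4039 × ln(31.7/8.16) = 4039 × 1.357
W_by_gas = 5481 J; work on gas = −W_by = -5481 J.

W ≈ -5.48 kJ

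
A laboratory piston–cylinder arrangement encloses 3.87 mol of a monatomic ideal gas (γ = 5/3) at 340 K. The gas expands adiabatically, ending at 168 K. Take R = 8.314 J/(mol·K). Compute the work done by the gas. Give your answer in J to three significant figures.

W ≈ 8300 J

Adiabatic ⇒ Q = 0, so W_by = −ΔU = nCᵥ(T₁ − T₂).
Cᵥ = 3R/2 = 12.47 J/(mol·K).
W = (3.87)(12.47)(340 − 168) = 8301 J.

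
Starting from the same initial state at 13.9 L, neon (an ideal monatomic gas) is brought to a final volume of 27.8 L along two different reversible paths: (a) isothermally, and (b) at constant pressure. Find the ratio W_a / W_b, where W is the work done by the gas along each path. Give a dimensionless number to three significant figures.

Path (a) isothermal: W = P₁V₁ ln(V₂/V₁) → W_a/(P₁V₁) = 0.6931.
Path (b) isobaric: W = P₁(V₂ − V₁) → W_b/(P₁V₁) = 1.
W_a / W_b = 0.6931 / 1 = 0.6931.

W_a / W_b ≈ 0.693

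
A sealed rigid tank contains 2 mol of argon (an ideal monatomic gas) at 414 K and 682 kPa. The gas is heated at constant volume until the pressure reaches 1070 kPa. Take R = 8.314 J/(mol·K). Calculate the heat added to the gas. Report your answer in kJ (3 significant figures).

Q ≈ 5.87 kJ

Constant volume ⇒ W = 0, so Q = ΔU = nCᵥΔT with Cᵥ = 3R/2 = 12.47 J/(mol·K).
At constant V, T₂/T₁ = P₂/P₁ ⇒ ΔT = T₁(P₂/P₁ − 1) = 414·(1070/682 − 1) = 235.5 K.
ΔU = (2)(12.47)(235.5) = 5875 J.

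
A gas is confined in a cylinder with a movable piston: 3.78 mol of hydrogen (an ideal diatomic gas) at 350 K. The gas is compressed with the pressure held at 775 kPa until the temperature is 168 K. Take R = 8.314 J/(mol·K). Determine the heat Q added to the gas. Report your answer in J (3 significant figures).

Isobaric: W = nRΔT = (3.78)(8.314)(-182) = -5720 J.
ΔU = nCᵥΔT with Cᵥ = 5R/2: ΔU = (3.78)(20.79)(-182) = -14299 J.
Q = ΔU + W = -14299 − 5720 = -20019 J.

Q ≈ -20000 J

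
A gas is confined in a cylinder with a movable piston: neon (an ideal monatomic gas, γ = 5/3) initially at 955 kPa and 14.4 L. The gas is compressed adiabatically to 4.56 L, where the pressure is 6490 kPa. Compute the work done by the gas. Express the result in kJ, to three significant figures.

Adiabatic: W = (P₁V₁ − P₂V₂)/(γ − 1) with γ = 5/3.
P₁V₁ = 13752 J, P₂V₂ = 29594 J.
W = (13752 − 29594) / 0.6667 = -23764 J.

W ≈ -23.8 kJ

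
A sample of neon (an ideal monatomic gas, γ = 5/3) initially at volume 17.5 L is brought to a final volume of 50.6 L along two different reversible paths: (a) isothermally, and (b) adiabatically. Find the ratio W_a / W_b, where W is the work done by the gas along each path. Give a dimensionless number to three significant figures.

W_a / W_b ≈ 1.40

Path (a) isothermal: W = P₁V₁ ln(V₂/V₁) → W_a/(P₁V₁) = 1.062.
Path (b) adiabatic: W = P₁V₁(1 − (V₁/V₂)^(γ−1))/(γ−1) → W_b/(P₁V₁) = 0.7609.
W_a / W_b = 1.062 / 0.7609 = 1.395.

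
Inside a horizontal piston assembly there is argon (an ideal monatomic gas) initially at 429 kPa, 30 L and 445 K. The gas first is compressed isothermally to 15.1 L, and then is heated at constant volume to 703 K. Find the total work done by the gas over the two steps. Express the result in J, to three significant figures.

Step 1 (isothermal): W = P₁V₁ ln(V₂/V₁) = (12870) ln(15.1/30) = -8835 J.
Step 2 (isochoric): W = 0 (constant volume).
W_total = -8835 + 0 = -8835 J.

W_total ≈ -8840 J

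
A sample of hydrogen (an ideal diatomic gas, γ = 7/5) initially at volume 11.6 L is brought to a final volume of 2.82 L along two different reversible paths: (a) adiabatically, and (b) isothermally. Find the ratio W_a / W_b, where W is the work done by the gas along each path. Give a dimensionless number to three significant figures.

Path (a) adiabatic: W = P₁V₁(1 − (V₁/V₂)^(γ−1))/(γ−1) → W_a/(P₁V₁) = -1.902.
Path (b) isothermal: W = P₁V₁ ln(V₂/V₁) → W_b/(P₁V₁) = -1.414.
W_a / W_b = -1.902 / -1.414 = 1.345.

W_a / W_b ≈ 1.34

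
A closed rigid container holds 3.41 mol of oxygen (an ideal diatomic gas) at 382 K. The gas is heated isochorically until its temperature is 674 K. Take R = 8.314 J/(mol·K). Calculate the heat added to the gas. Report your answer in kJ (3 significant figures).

Q ≈ 20.7 kJ

Constant volume ⇒ W = 0, so Q = ΔU = nCᵥΔT with Cᵥ = 5R/2 = 20.79 J/(mol·K).
ΔU = (3.41)(20.79)(674 − 382) = 20696 J.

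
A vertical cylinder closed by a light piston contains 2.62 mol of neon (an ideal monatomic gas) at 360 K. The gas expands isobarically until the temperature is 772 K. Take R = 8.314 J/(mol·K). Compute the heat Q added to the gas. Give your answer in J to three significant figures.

Q ≈ 22400 J

Isobaric: W = nRΔT = (2.62)(8.314)(412) = 8974 J.
ΔU = nCᵥΔT with Cᵥ = 3R/2: ΔU = (2.62)(12.47)(412) = 13462 J.
Q = ΔU + W = 13462 + 8974 = 22436 J.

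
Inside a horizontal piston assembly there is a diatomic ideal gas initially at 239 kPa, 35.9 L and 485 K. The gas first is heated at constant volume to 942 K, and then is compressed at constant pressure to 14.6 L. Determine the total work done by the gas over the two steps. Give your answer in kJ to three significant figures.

W_total ≈ -9.89 kJ

Step 1 (isochoric): W = 0 (constant volume).
After step 1: P = 464.2 kPa (V unchanged).
Step 2 (isobaric): W = PΔV = (464.2 kPa)(14.6 − 35.9 L) = -9888 J.
W_total = 0 − 9888 = -9888 J.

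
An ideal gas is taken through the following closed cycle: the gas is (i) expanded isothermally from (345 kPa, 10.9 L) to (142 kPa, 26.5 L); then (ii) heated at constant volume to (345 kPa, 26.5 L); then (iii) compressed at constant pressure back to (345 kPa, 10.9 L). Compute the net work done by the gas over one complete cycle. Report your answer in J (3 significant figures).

W_net ≈ -2040 J

Leg (i): W = PᵢVᵢ ln(V_f/Vᵢ) = (3760) ln(26.5/10.9) = 3341 J.
Leg (ii): W = 0.
Leg (iii): W = PΔV = (345)(10.9 − 26.5) = -5382 J.
W_net = 3341 − 5382 = -2041 J.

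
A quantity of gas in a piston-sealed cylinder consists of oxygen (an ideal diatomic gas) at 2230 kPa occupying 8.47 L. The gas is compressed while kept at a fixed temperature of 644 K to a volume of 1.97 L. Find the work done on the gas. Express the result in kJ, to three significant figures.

Isothermal: W = nRT ln(V₂/V₁) = P₁V₁ ln(V₂/V₁).
P₁V₁ = (2230 kPa)(8.47 L) = 18888 J.
W = 18888 × ln(1.97/8.47) = 18888 × -1.458
W_by_gas = -27548 J; work on gas = −W_by = 27548 J.

W ≈ 27.5 kJ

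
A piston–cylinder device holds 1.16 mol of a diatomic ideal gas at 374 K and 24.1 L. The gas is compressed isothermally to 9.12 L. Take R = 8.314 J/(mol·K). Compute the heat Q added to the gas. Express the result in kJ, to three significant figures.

Q ≈ -3.51 kJ

Isothermal ⇒ ΔU = 0, so Q = W = nRT ln(V₂/V₁).
Q = (1.16)(8.314)(374) ln(9.12/24.1) = 3607 × -0.9717 = -3505 J.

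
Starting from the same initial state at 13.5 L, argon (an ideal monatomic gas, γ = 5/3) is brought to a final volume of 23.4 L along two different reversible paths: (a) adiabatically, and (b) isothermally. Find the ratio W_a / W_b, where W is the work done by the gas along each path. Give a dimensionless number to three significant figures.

W_a / W_b ≈ 0.837

Path (a) adiabatic: W = P₁V₁(1 − (V₁/V₂)^(γ−1))/(γ−1) → W_a/(P₁V₁) = 0.4605.
Path (b) isothermal: W = P₁V₁ ln(V₂/V₁) → W_b/(P₁V₁) = 0.55.
W_a / W_b = 0.4605 / 0.55 = 0.8371.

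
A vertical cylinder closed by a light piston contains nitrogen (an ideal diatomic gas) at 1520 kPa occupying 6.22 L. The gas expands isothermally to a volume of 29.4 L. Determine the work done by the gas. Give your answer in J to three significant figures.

W ≈ 14700 J

Isothermal: W = nRT ln(V₂/V₁) = P₁V₁ ln(V₂/V₁).
P₁V₁ = (1520 kPa)(6.22 L) = 9454 J.
W = 9454 × ln(29.4/6.22) = 9454 × 1.553
W_by_gas = 14685 J.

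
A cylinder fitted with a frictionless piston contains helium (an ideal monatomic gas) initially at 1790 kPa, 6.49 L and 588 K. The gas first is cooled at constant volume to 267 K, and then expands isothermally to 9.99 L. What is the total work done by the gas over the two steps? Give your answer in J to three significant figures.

W_total ≈ 2280 J

Step 1 (isochoric): W = 0 (constant volume).
After step 1: P = 812.8 kPa (V unchanged).
Step 2 (isothermal): W = P₁V₁ ln(V₂/V₁) = (5275) ln(9.99/6.49) = 2275 J.
W_total = 0 + 2275 = 2275 J.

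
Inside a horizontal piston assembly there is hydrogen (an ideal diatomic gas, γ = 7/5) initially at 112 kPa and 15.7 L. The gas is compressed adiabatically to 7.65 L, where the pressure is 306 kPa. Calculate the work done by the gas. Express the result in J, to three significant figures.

W ≈ -1460 J

Adiabatic: W = (P₁V₁ − P₂V₂)/(γ − 1) with γ = 7/5.
P₁V₁ = 1758 J, P₂V₂ = 2341 J.
W = (1758 − 2341) / 0.4 = -1456 J.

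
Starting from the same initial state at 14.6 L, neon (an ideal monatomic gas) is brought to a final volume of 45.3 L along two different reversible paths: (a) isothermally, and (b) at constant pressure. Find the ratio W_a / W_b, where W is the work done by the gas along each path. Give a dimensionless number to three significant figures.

W_a / W_b ≈ 0.538

Path (a) isothermal: W = P₁V₁ ln(V₂/V₁) → W_a/(P₁V₁) = 1.132.
Path (b) isobaric: W = P₁(V₂ − V₁) → W_b/(P₁V₁) = 2.103.
W_a / W_b = 1.132 / 2.103 = 0.5385.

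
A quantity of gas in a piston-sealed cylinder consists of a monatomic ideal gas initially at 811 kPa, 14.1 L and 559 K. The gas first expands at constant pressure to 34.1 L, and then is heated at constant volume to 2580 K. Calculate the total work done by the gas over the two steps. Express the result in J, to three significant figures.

Step 1 (isobaric): W = PΔV = (811 kPa)(34.1 − 14.1 L) = 16220 J.
Step 2 (isochoric): W = 0 (constant volume).
W_total = 16220 + 0 = 16220 J.

W_total ≈ 16200 J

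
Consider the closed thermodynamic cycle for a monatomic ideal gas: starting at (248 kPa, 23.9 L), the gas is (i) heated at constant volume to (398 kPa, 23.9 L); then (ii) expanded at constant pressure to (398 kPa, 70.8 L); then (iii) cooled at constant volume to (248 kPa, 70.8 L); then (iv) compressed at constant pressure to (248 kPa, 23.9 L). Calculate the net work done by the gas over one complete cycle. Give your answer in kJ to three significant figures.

W_net ≈ 7.04 kJ

Constant-volume legs do no work.
W(ii) = (398)(70.8 − 23.9) = 18666 J; W(iv) = (248)(23.9 − 70.8) = -11631 J.
W_net = 18666 − 11631 = 7035 J (the clockwise enclosed area).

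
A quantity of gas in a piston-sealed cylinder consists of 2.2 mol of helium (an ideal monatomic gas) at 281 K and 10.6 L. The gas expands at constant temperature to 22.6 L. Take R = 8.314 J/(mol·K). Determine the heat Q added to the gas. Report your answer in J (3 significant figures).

Q ≈ 3890 J

Isothermal ⇒ ΔU = 0, so Q = W = nRT ln(V₂/V₁).
Q = (2.2)(8.314)(281) ln(22.6/10.6) = 5140 × 0.7571 = 3891 J.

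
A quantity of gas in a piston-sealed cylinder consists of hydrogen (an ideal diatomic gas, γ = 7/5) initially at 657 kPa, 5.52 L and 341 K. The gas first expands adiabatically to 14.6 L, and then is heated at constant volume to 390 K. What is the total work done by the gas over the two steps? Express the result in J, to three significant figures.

W_total ≈ 2920 J

Step 1 (adiabatic): W = (P₁V₁ − P₂V₂)/(γ−1) = (3627 − 2458)/0.4 = 2922 J.
Step 2 (isochoric): W = 0 (constant volume).
W_total = 2922 + 0 = 2922 J.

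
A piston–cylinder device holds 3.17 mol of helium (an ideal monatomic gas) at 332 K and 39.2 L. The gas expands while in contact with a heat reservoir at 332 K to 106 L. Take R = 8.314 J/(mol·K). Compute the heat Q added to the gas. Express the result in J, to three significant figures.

Isothermal ⇒ ΔU = 0, so Q = W = nRT ln(V₂/V₁).
Q = (3.17)(8.314)(332) ln(106/39.2) = 8750 × 0.9948 = 8704 J.

Q ≈ 8700 J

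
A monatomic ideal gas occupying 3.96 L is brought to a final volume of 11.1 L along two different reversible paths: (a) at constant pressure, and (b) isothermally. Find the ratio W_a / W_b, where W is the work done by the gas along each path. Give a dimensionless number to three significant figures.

Path (a) isobaric: W = P₁(V₂ − V₁) → W_a/(P₁V₁) = 1.803.
Path (b) isothermal: W = P₁V₁ ln(V₂/V₁) → W_b/(P₁V₁) = 1.031.
W_a / W_b = 1.803 / 1.031 = 1.749.

W_a / W_b ≈ 1.75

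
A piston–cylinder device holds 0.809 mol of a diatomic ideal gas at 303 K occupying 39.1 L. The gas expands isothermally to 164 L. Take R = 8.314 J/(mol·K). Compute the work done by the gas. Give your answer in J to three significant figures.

W ≈ 2920 J

Isothermal: W = nRT ln(V₂/V₁).
W = (0.809)(8.314)(303) × ln(164/39.1)
  = 2038 × 1.434
W_by_gas = 2922 J.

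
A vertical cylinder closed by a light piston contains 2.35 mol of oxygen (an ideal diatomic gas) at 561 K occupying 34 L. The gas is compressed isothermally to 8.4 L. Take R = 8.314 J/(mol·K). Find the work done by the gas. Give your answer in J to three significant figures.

W ≈ -15300 J

Isothermal: W = nRT ln(V₂/V₁).
W = (2.35)(8.314)(561) × ln(8.4/34)
  = 10961 × -1.398
W_by_gas = -15325 J.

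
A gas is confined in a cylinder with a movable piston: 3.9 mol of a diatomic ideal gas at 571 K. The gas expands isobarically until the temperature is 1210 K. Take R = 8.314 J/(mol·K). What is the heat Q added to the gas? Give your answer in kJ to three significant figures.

Isobaric: W = nRΔT = (3.9)(8.314)(639) = 20719 J.
ΔU = nCᵥΔT with Cᵥ = 5R/2: ΔU = (3.9)(20.79)(639) = 51798 J.
Q = ΔU + W = 51798 + 20719 = 72518 J.

Q ≈ 72.5 kJ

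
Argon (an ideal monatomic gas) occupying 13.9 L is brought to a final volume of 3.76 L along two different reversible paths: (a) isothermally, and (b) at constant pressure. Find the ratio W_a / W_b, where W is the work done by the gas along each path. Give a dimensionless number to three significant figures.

Path (a) isothermal: W = P₁V₁ ln(V₂/V₁) → W_a/(P₁V₁) = -1.307.
Path (b) isobaric: W = P₁(V₂ − V₁) → W_b/(P₁V₁) = -0.7295.
W_a / W_b = -1.307 / -0.7295 = 1.792.

W_a / W_b ≈ 1.79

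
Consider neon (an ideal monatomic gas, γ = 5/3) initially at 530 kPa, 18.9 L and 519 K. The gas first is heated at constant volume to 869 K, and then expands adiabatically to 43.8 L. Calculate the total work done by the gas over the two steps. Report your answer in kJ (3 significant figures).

W_total ≈ 10.8 kJ

Step 1 (isochoric): W = 0 (constant volume).
After step 1: P = 887.4 kPa (V unchanged).
Step 2 (adiabatic): W = (P₁V₁ − P₂V₂)/(γ−1) = (16772 − 9577)/0.667 = 10792 J.
W_total = 0 + 10792 = 10792 J.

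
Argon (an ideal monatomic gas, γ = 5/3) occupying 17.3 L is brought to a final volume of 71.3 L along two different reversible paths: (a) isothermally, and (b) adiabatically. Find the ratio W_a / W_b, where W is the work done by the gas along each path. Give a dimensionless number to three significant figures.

Path (a) isothermal: W = P₁V₁ ln(V₂/V₁) → W_a/(P₁V₁) = 1.416.
Path (b) adiabatic: W = P₁V₁(1 − (V₁/V₂)^(γ−1))/(γ−1) → W_b/(P₁V₁) = 0.9165.
W_a / W_b = 1.416 / 0.9165 = 1.545.

W_a / W_b ≈ 1.55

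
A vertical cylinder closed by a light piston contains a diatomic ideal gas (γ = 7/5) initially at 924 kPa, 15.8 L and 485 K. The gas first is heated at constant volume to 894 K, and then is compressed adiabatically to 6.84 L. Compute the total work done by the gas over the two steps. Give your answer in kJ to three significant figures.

Step 1 (isochoric): W = 0 (constant volume).
After step 1: P = 1703 kPa (V unchanged).
Step 2 (adiabatic): W = (P₁V₁ − P₂V₂)/(γ−1) = (26911 − 37615)/0.4 = -26762 J.
W_total = 0 − 26762 = -26762 J.

W_total ≈ -26.8 kJ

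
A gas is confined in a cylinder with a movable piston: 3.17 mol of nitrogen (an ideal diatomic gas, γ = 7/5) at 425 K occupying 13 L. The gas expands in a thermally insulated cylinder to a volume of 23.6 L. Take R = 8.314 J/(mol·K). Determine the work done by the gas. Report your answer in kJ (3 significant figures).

W ≈ 5.94 kJ

Adiabatic: TV^(γ−1) = const with γ = 7/5.
T₂ = T₁ (V₁/V₂)^(γ−1) = 425 × (13/23.6)^0.4 = 425 × 0.7878 = 334.8 K.
W_by = nCᵥ(T₁ − T₂) = (3.17)(20.79)(425 − 334.8) = 5942 J.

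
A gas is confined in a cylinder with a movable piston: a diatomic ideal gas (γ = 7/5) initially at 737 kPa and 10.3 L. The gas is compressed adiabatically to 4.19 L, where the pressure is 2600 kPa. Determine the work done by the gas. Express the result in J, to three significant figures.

Adiabatic: W = (P₁V₁ − P₂V₂)/(γ − 1) with γ = 7/5.
P₁V₁ = 7591 J, P₂V₂ = 10894 J.
W = (7591 − 10894) / 0.4 = -8257 J.

W ≈ -8260 J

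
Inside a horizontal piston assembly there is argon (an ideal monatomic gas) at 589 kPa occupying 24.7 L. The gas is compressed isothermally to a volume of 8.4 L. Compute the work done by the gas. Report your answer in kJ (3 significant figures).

Isothermal: W = nRT ln(V₂/V₁) = P₁V₁ ln(V₂/V₁).
P₁V₁ = (589 kPa)(24.7 L) = 14548 J.
W = 14548 × ln(8.4/24.7) = 14548 × -1.079
W_by_gas = -15691 J.

W ≈ -15.7 kJ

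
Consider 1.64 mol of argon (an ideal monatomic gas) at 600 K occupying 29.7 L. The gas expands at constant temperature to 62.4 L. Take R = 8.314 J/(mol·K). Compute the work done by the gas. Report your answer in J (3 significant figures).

W ≈ 6070 J

Isothermal: W = nRT ln(V₂/V₁).
W = (1.64)(8.314)(600) × ln(62.4/29.7)
  = 8181 × 0.7424
W_by_gas = 6074 J.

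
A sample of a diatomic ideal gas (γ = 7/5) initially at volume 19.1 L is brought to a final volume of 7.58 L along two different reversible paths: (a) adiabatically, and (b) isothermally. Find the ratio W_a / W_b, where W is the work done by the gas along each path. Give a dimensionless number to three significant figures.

Path (a) adiabatic: W = P₁V₁(1 − (V₁/V₂)^(γ−1))/(γ−1) → W_a/(P₁V₁) = -1.118.
Path (b) isothermal: W = P₁V₁ ln(V₂/V₁) → W_b/(P₁V₁) = -0.9242.
W_a / W_b = -1.118 / -0.9242 = 1.21.

W_a / W_b ≈ 1.21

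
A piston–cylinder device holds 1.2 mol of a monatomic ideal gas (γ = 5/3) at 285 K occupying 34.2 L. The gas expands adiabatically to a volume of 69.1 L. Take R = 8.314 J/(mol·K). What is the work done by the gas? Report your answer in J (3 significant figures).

W ≈ 1600 J

Adiabatic: TV^(γ−1) = const with γ = 5/3.
T₂ = T₁ (V₁/V₂)^(γ−1) = 285 × (34.2/69.1)^0.667 = 285 × 0.6257 = 178.3 K.
W_by = nCᵥ(T₁ − T₂) = (1.2)(12.47)(285 − 178.3) = 1596 J.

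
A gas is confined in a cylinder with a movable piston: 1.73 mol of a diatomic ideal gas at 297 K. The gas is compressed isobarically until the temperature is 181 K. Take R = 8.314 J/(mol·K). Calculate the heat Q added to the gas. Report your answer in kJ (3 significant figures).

Q ≈ -5.84 kJ

Isobaric: W = nRΔT = (1.73)(8.314)(-116) = -1668 J.
ΔU = nCᵥΔT with Cᵥ = 5R/2: ΔU = (1.73)(20.79)(-116) = -4171 J.
Q = ΔU + W = -4171 − 1668 = -5840 J.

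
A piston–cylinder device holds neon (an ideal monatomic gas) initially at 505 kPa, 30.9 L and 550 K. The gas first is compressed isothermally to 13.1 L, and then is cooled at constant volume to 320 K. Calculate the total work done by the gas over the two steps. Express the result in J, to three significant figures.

Step 1 (isothermal): W = P₁V₁ ln(V₂/V₁) = (15604) ln(13.1/30.9) = -13391 J.
Step 2 (isochoric): W = 0 (constant volume).
W_total = -13391 + 0 = -13391 J.

W_total ≈ -13400 J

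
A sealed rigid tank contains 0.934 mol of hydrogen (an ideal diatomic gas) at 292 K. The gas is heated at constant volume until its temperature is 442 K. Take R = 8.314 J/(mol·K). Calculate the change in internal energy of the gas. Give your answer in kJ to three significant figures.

Constant volume ⇒ W = 0, so Q = ΔU = nCᵥΔT with Cᵥ = 5R/2 = 20.79 J/(mol·K).
ΔU = (0.934)(20.79)(442 − 292) = 2912 J.

ΔU ≈ 2.91 kJ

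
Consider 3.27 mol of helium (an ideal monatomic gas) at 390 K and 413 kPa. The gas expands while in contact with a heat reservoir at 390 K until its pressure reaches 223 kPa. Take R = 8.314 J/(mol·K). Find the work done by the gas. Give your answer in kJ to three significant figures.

W ≈ 6.53 kJ

Isothermal process: W = nRT ln(V₂/V₁) = nRT ln(P₁/P₂).
W = (3.27)(8.314)(390) × ln(413/223)
  = 10603 × ln(1.852) = 10603 × 0.6163
W_by_gas = 6534 J.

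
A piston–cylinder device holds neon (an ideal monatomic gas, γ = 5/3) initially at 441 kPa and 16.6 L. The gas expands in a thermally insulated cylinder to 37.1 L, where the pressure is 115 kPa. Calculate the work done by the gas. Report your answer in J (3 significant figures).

W ≈ 4580 J

Adiabatic: W = (P₁V₁ − P₂V₂)/(γ − 1) with γ = 5/3.
P₁V₁ = 7321 J, P₂V₂ = 4266 J.
W = (7321 − 4266) / 0.6667 = 4581 J.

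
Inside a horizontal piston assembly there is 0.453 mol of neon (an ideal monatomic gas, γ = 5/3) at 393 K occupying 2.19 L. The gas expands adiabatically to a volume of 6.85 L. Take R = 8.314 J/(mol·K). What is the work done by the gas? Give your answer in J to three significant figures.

W ≈ 1180 J

Adiabatic: TV^(γ−1) = const with γ = 5/3.
T₂ = T₁ (V₁/V₂)^(γ−1) = 393 × (2.19/6.85)^0.667 = 393 × 0.4676 = 183.8 K.
W_by = nCᵥ(T₁ − T₂) = (0.453)(12.47)(393 − 183.8) = 1182 J.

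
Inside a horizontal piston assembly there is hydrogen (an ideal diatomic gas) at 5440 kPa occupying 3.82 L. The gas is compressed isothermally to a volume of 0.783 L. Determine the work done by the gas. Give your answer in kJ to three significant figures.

Isothermal: W = nRT ln(V₂/V₁) = P₁V₁ ln(V₂/V₁).
P₁V₁ = (5440 kPa)(3.82 L) = 20781 J.
W = 20781 × ln(0.783/3.82) = 20781 × -1.585
W_by_gas = -32935 J.

W ≈ -32.9 kJ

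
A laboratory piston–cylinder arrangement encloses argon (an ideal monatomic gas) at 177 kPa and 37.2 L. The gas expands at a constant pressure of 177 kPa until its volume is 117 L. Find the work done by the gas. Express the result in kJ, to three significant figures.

W ≈ 14.1 kJ

Isobaric: W = P ΔV.
W = (177 kPa)(117 − 37.2 L) = (177)(79.8) = 14125 J.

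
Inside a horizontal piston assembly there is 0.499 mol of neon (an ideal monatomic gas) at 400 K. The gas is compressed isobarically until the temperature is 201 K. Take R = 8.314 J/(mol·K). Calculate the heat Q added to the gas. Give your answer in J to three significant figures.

Q ≈ -2060 J

Isobaric: W = nRΔT = (0.499)(8.314)(-199) = -825.6 J.
ΔU = nCᵥΔT with Cᵥ = 3R/2: ΔU = (0.499)(12.47)(-199) = -1238 J.
Q = ΔU + W = -1238 − 825.6 = -2064 J.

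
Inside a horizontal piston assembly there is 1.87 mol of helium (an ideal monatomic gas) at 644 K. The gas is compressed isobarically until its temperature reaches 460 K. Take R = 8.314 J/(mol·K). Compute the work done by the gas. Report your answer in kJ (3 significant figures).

Isobaric: W = P ΔV = nR ΔT.
W = (1.87)(8.314)(460 − 644) = -2861 J.

W ≈ -2.86 kJ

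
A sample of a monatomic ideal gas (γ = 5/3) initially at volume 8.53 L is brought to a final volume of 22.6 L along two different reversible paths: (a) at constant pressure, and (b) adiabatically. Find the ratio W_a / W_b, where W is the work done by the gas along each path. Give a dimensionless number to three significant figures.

Path (a) isobaric: W = P₁(V₂ − V₁) → W_a/(P₁V₁) = 1.649.
Path (b) adiabatic: W = P₁V₁(1 − (V₁/V₂)^(γ−1))/(γ−1) → W_b/(P₁V₁) = 0.7166.
W_a / W_b = 1.649 / 0.7166 = 2.302.

W_a / W_b ≈ 2.30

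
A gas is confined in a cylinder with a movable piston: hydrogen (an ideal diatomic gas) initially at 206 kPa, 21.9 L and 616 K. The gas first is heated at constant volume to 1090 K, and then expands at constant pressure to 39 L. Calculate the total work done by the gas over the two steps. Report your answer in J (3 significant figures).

Step 1 (isochoric): W = 0 (constant volume).
After step 1: P = 364.5 kPa (V unchanged).
Step 2 (isobaric): W = PΔV = (364.5 kPa)(39 − 21.9 L) = 6233 J.
W_total = 0 + 6233 = 6233 J.

W_total ≈ 6230 J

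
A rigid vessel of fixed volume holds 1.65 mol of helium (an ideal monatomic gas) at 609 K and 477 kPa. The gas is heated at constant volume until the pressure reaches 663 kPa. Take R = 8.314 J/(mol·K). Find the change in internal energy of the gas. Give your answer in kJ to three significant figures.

Constant volume ⇒ W = 0, so Q = ΔU = nCᵥΔT with Cᵥ = 3R/2 = 12.47 J/(mol·K).
At constant V, T₂/T₁ = P₂/P₁ ⇒ ΔT = T₁(P₂/P₁ − 1) = 609·(663/477 − 1) = 237.5 K.
ΔU = (1.65)(12.47)(237.5) = 4886 J.

ΔU ≈ 4.89 kJ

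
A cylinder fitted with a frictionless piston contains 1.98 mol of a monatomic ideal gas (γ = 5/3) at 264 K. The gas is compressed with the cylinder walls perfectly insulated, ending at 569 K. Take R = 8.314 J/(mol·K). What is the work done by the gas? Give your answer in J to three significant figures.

Adiabatic ⇒ Q = 0, so W_by = −ΔU = nCᵥ(T₁ − T₂).
Cᵥ = 3R/2 = 12.47 J/(mol·K).
W = (1.98)(12.47)(264 − 569) = -7531 J.

W ≈ -7530 J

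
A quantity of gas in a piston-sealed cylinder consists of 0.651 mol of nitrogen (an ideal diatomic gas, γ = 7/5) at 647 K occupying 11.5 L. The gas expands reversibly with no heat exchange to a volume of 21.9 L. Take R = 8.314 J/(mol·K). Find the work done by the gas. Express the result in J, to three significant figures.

W ≈ 1990 J

Adiabatic: TV^(γ−1) = const with γ = 7/5.
T₂ = T₁ (V₁/V₂)^(γ−1) = 647 × (11.5/21.9)^0.4 = 647 × 0.7729 = 500 K.
W_by = nCᵥ(T₁ − T₂) = (0.651)(20.79)(647 − 500) = 1989 J.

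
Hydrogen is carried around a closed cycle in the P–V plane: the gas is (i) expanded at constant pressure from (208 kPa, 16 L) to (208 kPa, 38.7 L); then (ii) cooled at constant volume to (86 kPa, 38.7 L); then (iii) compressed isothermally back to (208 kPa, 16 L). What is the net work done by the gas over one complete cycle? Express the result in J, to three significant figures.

Leg (i): W = PΔV = (208)(38.7 − 16) = 4722 J.
Leg (ii): W = 0.
Leg (iii): W = PᵢVᵢ ln(V_f/Vᵢ) = (3328) ln(16/38.7) = -2940 J.
W_net = 4722 − 2940 = 1782 J.

W_net ≈ 1780 J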